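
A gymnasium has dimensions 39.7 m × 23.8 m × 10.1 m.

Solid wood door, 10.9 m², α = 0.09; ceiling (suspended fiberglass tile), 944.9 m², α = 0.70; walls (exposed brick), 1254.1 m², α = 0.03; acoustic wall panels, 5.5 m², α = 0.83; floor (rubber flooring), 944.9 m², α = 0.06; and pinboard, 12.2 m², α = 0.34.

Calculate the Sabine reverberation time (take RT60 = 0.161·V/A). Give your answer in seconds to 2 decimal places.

2.01 sec

Equivalent absorption area: A = 10.9*0.09 + 944.9*0.70 + 1254.1*0.03 + 5.5*0.83 + 944.9*0.06 + 12.2*0.34 = 765.441 m².
Volume V = 39.7 × 23.8 × 10.1 = 9543.086 m³.
T = 0.161 V/A = 0.161·9543.086/765.441 = 2.01 s.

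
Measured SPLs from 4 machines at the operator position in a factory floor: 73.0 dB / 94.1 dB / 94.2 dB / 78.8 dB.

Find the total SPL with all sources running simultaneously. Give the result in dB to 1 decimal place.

Sum in the linear (power) domain: Σ 10^(Lᵢ/10) = 10^(73.0/10) + 10^(94.1/10) + 10^(94.2/10) + 10^(78.8/10) = 5.296e+09.
L_total = 10·log₁₀(5.296e+09) = 97.2 dB.

97.2 dB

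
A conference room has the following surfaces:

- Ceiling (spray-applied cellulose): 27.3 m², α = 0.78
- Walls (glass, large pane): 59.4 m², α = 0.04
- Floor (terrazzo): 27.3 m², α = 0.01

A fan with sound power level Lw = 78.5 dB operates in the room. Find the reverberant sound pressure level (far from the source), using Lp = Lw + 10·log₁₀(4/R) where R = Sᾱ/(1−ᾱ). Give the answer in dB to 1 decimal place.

A = 23.943 sabins; S = 114.0 m².
ᾱ = 23.943/114.0 = 0.2100; R = Sᾱ/(1−ᾱ) = 23.943/(1−0.2100) = 30.308 m².
Lp = 78.5 + 10·log₁₀(4/30.308) = 78.5 + (-8.79) = 69.7 dB.

69.7 dB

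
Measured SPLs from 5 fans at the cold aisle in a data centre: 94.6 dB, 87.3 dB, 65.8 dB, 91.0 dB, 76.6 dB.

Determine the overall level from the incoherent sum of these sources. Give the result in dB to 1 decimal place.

Σ 10^(Lᵢ/10) = 4.729e+09.
L_total = 10·log₁₀(4.729e+09) = 96.7 dB.

96.7 dB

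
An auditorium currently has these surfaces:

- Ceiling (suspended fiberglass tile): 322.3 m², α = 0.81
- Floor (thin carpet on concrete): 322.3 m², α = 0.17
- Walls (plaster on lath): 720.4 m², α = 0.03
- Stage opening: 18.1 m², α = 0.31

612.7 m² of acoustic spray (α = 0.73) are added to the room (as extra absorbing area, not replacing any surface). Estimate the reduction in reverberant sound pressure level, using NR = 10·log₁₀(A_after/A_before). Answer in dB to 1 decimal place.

Total absorption A_before = 322.3×0.81 + 322.3×0.17 + 720.4×0.03 + 18.1×0.31
  = 261.063 + 54.791 + 21.612 + 5.611 = 343.077 m² sabins.
Added absorption = 612.7 × 0.73 = 447.271 sabins.
New total A_after = 790.348 sabins.
Reduction = 10 log₁₀(A_after/A_before) = 10 log₁₀(2.3037) = 3.6 dB.

3.6 dB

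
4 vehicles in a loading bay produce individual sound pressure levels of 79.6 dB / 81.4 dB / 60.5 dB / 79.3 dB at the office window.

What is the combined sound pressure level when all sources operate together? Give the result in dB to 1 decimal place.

Converting to relative power and adding: 10^(79.6/10) + 10^(81.4/10) + 10^(60.5/10) + 10^(79.3/10) = 3.155e+08.
Back to dB: 10·log₁₀ Σ = 85.0 dB.

85.0 dB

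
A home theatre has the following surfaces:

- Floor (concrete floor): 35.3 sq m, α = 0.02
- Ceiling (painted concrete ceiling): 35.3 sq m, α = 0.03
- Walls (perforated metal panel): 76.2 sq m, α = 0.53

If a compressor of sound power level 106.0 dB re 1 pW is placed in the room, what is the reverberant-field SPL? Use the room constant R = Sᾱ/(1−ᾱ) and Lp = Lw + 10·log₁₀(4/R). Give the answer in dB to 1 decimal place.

94.3 dB

A = 42.151 sabins; S = 146.8 sq m.
ᾱ = 42.151/146.8 = 0.2871; R = Sᾱ/(1−ᾱ) = 42.151/(1−0.2871) = 59.126 sq m.
Lp = Lw + 10 log₁₀(4/R) = 106.0 -11.70 = 94.3 dB.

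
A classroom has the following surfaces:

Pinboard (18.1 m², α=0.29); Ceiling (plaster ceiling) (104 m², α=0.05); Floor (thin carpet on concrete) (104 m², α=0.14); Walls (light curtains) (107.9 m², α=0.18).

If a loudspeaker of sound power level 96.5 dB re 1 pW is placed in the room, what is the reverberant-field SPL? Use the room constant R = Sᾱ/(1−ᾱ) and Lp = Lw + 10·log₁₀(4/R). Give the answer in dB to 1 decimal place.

85.4 dB

Σ(Sᵢαᵢ) = 18.1×0.29 + 104×0.05 + 104×0.14 + 107.9×0.18 = 44.431; total area S = 334.0 m².
ᾱ = 0.1330, so room constant R = A/(1−ᾱ) = 51.247 m².
Lp = 96.5 + 10·log₁₀(4/51.247) = 96.5 + (-11.08) = 85.4 dB.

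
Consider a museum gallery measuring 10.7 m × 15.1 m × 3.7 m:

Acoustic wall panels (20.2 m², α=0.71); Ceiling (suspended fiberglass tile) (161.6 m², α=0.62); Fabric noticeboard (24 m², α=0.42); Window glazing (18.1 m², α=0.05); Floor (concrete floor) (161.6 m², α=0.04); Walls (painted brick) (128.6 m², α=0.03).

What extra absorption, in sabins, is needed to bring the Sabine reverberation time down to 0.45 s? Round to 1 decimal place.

Summing Sᵢαᵢ: 14.342 + 100.192 + 10.080 + 0.905 + 6.464 + 3.858 → A₁ = 135.841 sabins.
Target A₂ = 0.161·597.809/0.45 = 213.883 sabins (V = 597.809 m³).
Shortfall: 213.883 − 135.841 = 78.0 sabins.

78.0 sabins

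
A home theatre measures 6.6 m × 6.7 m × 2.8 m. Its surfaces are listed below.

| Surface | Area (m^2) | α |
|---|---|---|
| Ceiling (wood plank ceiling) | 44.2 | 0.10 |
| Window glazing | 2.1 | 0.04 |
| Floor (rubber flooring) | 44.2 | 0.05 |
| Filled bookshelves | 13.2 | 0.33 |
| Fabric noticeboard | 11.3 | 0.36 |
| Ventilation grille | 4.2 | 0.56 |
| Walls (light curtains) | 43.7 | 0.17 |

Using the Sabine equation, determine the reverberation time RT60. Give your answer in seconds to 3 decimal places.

0.800 s

Summing Sᵢαᵢ: 4.420 + 0.084 + 2.210 + 4.356 + 4.068 + 2.352 + 7.429 → A = 24.919 sabins.
V = 6.6·6.7·2.8 = 123.816 m³.
RT60 = 0.161 · V / A = 0.161 × 123.816 / 24.919 = 0.800 s.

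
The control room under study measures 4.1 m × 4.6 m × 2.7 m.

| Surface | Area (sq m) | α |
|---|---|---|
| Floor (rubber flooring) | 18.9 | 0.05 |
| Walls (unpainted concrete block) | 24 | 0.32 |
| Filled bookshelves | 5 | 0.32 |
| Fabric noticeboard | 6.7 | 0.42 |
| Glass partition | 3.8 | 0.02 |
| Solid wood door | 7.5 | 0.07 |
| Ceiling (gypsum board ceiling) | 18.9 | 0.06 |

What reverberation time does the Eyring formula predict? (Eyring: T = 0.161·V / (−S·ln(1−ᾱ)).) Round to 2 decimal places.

Total surface area S = 18.9 + 24 + 5 + 6.7 + 3.8 + 7.5 + 18.9 = 84.8 sq m.
Absorption A = 18.9·0.05 + 24·0.32 + 5·0.32 + 6.7·0.42 + 3.8·0.02 + 7.5·0.07 + 18.9·0.06 = 14.774 sabins.
Mean coefficient ᾱ = A/S = 0.1742.
Eyring denominator: −S ln(1−ᾱ) = 16.231.
V = 4.1 × 4.6 × 2.7 = 50.922 m³.
RT60 = 0.161 × 50.922 / 16.231 = 0.51 s.

0.51 seconds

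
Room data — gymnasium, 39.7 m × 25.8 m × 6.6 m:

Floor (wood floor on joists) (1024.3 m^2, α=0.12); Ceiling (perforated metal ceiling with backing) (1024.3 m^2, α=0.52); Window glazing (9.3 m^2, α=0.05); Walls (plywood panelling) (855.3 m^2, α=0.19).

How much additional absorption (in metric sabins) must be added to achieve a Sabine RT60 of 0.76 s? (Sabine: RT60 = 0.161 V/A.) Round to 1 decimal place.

Total absorption A₁ = 1024.3*0.12 + 1024.3*0.52 + 9.3*0.05 + 855.3*0.19
  = 122.916 + 532.636 + 0.465 + 162.507 = 818.524 m^2 sabins.
For T = 0.76 s, need A₂ = 0.161·V/T = 0.161·6760.116/0.76 = 1432.077 sabins.
Shortfall: 1432.077 − 818.524 = 613.6 sabins.

613.6 sabins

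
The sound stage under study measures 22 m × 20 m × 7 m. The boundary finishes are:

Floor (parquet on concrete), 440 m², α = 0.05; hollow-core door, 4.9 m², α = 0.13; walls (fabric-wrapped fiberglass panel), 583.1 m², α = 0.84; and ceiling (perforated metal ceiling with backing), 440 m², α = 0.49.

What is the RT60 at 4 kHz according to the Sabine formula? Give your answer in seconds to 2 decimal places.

0.68 sec

A = Σ Sᵢαᵢ = 440×0.05 + 4.9×0.13 + 583.1×0.84 + 440×0.49 = 728.041 sabins.
Room volume: 3080 m³.
T = 0.161 V/A = 0.161·3080/728.041 = 0.68 s.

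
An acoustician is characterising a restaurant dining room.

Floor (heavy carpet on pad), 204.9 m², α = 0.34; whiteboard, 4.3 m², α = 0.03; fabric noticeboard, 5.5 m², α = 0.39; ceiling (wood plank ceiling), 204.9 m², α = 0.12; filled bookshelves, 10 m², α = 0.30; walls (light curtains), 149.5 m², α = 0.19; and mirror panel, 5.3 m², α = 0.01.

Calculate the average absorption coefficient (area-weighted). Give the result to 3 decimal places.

0.219

S = Σ Sᵢ = 204.9 + 4.3 + 5.5 + 204.9 + 10 + 149.5 + 5.3 = 584.4 m².
Weighted sum Σ Sα = 127.986.
ᾱ = A/S = 0.219.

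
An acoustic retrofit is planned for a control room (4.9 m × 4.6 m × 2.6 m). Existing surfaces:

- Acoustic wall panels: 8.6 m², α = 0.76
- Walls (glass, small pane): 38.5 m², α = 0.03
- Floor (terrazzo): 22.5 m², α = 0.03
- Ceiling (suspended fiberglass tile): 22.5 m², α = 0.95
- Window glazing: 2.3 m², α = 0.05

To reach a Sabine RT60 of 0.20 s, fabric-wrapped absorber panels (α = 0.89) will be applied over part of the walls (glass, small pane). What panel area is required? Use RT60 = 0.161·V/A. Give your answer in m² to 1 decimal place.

Total absorption A₁ = 8.6*0.76 + 38.5*0.03 + 22.5*0.03 + 22.5*0.95 + 2.3*0.05
  = 6.536 + 1.155 + 0.675 + 21.375 + 0.115 = 29.856 m² sabins.
V = 58.604 m³. Target absorption A₂ = 0.161 × 58.604 / 0.20 = 47.176 sabins.
ΔA needed = 47.176 − 29.856 = 17.320 sabins.
Each m² of panel replacing the walls (glass, small pane) adds (0.89 − 0.03) = 0.86 sabins.
Area = ΔA/Δα = 17.320/0.86 = 20.1 m².

20.1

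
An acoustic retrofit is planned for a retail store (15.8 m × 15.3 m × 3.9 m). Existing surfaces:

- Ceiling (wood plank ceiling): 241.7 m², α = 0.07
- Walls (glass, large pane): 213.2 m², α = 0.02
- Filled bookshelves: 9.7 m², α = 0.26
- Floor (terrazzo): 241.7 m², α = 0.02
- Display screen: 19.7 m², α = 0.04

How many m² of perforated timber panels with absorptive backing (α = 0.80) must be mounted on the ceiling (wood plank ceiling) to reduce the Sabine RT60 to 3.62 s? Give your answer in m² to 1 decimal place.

Summing Sᵢαᵢ: 16.919 + 4.264 + 2.522 + 4.834 + 0.788 → A₁ = 29.327 sabins.
Required A₂ = 0.161·942.786/3.62 = 41.931 sabins.
ΔA needed = 41.931 − 29.327 = 12.604 sabins.
Net gain per m²: Δα = 0.80 − 0.07 = 0.73.
Panel area = 12.604 / 0.73 = 17.3 m².

17.3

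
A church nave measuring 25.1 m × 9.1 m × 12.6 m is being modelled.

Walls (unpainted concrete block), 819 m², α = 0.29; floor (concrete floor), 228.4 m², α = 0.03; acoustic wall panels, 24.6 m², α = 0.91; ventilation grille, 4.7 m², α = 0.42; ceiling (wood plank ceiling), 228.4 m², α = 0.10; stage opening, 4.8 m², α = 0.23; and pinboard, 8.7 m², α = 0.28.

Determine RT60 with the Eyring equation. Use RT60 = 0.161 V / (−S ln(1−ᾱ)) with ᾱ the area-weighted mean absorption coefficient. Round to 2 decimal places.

1.39 sec

Total surface area S = 819 + 228.4 + 24.6 + 4.7 + 228.4 + 4.8 + 8.7 = 1318.6 m².
Absorption A = 819·0.29 + 228.4·0.03 + 24.6·0.91 + 4.7·0.42 + 228.4·0.10 + 4.8·0.23 + 8.7·0.28 = 295.102 sabins.
ᾱ = 295.102 / 1318.6 = 0.2238.
Eyring denominator: −S ln(1−ᾱ) = 334.061.
V = 25.1 × 9.1 × 12.6 = 2877.966 m³.
RT60 = 0.161 × 2877.966 / 334.061 = 1.39 s.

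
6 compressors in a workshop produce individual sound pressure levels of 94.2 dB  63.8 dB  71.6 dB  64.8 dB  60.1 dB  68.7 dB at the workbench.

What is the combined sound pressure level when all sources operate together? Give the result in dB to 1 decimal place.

94.2 dB

Σ 10^(Lᵢ/10) = 2.659e+09.
Back to dB: 10·log₁₀ Σ = 94.2 dB.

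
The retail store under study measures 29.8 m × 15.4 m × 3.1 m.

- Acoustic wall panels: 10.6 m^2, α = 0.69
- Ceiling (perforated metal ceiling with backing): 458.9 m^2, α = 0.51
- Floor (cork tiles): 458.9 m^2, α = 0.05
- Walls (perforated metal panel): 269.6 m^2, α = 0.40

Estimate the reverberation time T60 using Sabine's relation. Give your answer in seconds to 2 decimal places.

Summing Sᵢαᵢ: 7.314 + 234.039 + 22.945 + 107.840 → A = 372.138 sabins.
V = 29.8·15.4·3.1 = 1422.652 m³.
T = 0.161 V/A = 0.161·1422.652/372.138 = 0.62 s.

0.62 s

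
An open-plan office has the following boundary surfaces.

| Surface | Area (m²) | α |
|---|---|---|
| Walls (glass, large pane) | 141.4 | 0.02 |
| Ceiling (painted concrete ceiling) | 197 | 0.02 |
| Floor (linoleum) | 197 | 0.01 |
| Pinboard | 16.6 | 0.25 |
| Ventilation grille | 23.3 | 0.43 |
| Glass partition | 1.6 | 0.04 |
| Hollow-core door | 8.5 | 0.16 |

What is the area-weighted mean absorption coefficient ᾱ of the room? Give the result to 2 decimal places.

0.04

S = Σ Sᵢ = 141.4 + 197 + 197 + 16.6 + 23.3 + 1.6 + 8.5 = 585.4 m².
Weighted sum Σ Sα = 24.331.
ᾱ = 24.331 / 585.4 = 0.04.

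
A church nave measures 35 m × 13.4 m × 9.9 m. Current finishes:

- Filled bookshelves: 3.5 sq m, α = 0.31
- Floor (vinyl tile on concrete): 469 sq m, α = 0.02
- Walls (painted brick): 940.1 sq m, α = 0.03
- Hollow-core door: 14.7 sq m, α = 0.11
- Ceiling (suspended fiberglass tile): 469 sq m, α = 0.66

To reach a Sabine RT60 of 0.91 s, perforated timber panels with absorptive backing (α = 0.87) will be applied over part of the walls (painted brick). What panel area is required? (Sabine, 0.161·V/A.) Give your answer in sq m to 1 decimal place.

561.5

Total absorption A₁ = 3.5×0.31 + 469×0.02 + 940.1×0.03 + 14.7×0.11 + 469×0.66
  = 1.085 + 9.380 + 28.203 + 1.617 + 309.540 = 349.825 sq m sabins.
Required A₂ = 0.161·4643.1/0.91 = 821.472 sabins.
ΔA needed = 821.472 − 349.825 = 471.647 sabins.
Each sq m of panel replacing the walls (painted brick) adds (0.87 − 0.03) = 0.84 sabins.
Area = ΔA/Δα = 471.647/0.84 = 561.5 sq m.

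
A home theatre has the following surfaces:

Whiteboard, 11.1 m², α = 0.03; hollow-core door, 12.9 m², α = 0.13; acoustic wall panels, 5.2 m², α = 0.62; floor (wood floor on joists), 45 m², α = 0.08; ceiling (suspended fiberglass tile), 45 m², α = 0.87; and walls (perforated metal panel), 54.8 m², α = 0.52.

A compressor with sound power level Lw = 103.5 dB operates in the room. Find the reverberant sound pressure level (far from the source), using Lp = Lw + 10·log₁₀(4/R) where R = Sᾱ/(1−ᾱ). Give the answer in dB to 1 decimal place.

88.2 dB

Σ(Sᵢαᵢ) = 11.1×0.03 + 12.9×0.13 + 5.2×0.62 + 45×0.08 + 45×0.87 + 54.8×0.52 = 76.480; total area S = 174.0 m².
ᾱ = 76.480/174.0 = 0.4395; R = Sᾱ/(1−ᾱ) = 76.480/(1−0.4395) = 136.450 m².
Lp = Lw + 10 log₁₀(4/R) = 103.5 -15.33 = 88.2 dB.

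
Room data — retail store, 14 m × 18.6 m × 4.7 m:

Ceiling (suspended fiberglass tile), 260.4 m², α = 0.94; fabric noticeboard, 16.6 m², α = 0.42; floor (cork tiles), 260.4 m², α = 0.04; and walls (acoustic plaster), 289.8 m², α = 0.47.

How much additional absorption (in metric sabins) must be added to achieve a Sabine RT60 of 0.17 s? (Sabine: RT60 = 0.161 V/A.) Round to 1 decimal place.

Summing Sᵢαᵢ: 244.776 + 6.972 + 10.416 + 136.206 → A₁ = 398.370 sabins.
V = 1223.88 m³. Required absorption A₂ = 0.161 × 1223.88 / 0.17 = 1159.086 sabins.
Shortfall: 1159.086 − 398.370 = 760.7 sabins.

760.7 sabins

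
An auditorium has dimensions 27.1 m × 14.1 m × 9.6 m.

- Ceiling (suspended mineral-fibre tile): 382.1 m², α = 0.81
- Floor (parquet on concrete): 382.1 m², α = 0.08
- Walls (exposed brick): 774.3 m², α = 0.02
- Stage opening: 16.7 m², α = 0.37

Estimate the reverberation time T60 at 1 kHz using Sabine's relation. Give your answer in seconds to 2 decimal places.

1.63 sec

Equivalent absorption area: A = 382.1*0.81 + 382.1*0.08 + 774.3*0.02 + 16.7*0.37 = 361.734 m².
Room volume: 3668.256 m³.
T = 0.161 V/A = 0.161·3668.256/361.734 = 1.63 s.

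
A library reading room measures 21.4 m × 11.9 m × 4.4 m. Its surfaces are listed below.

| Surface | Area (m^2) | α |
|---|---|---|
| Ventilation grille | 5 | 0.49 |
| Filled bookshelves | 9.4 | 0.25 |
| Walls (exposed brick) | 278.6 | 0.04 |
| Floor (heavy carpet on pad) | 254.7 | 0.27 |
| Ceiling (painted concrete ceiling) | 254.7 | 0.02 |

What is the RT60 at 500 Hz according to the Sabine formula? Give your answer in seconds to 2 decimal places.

2.01 sec

Equivalent absorption area: A = 5*0.49 + 9.4*0.25 + 278.6*0.04 + 254.7*0.27 + 254.7*0.02 = 89.807 m^2.
Room volume: 1120.504 m³.
RT60 = 0.161 · V / A = 0.161 × 1120.504 / 89.807 = 2.01 s.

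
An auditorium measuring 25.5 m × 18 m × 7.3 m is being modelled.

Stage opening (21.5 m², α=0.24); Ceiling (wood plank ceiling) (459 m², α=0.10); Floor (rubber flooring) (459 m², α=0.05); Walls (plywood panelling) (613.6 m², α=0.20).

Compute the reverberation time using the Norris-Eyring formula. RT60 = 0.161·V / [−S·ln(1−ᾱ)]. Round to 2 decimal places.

S = Σ Sᵢ = 1553.1 m².
Σ(Sᵢαᵢ) = 21.5·0.24 + 459·0.10 + 459·0.05 + 613.6·0.20 = 196.730.
Mean coefficient ᾱ = A/S = 0.1267.
Eyring denominator: −S ln(1−ᾱ) = 210.408.
V = 25.5 × 18 × 7.3 = 3350.7 m³.
RT60 = 0.161 × 3350.7 / 210.408 = 2.56 s.

2.56 s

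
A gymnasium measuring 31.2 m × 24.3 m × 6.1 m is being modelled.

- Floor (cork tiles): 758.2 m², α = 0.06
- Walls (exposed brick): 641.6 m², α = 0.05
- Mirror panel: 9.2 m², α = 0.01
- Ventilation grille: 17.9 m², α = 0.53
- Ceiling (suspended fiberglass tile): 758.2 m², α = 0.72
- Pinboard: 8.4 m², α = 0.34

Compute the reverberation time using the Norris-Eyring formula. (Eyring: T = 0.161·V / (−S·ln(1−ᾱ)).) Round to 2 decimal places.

S = Σ Sᵢ = 2193.5 m².
Absorption A = 758.2·0.06 + 641.6·0.05 + 9.2·0.01 + 17.9·0.53 + 758.2·0.72 + 8.4·0.34 = 635.911 sabins.
Mean coefficient ᾱ = A/S = 0.2899.
Eyring denominator: −S ln(1−ᾱ) = 750.944.
V = 31.2 × 24.3 × 6.1 = 4624.776 m³.
T = 0.161·V/[−S·ln(1−ᾱ)] = 0.161·4624.776/750.944 = 0.99 s.

0.99 seconds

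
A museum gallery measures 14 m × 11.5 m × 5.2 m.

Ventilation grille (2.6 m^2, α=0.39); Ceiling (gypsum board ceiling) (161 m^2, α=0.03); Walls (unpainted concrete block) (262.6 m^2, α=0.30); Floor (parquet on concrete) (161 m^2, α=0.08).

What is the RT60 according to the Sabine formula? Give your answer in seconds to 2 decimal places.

1.38 sec

A = Σ Sᵢαᵢ = 2.6*0.39 + 161*0.03 + 262.6*0.30 + 161*0.08 = 97.504 sabins.
Volume V = 14 × 11.5 × 5.2 = 837.2 m³.
Sabine: RT60 = 0.161 × 837.2 / 97.504 = 1.38 s.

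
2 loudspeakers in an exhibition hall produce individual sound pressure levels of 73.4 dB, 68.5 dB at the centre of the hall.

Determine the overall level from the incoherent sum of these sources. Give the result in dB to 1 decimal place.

74.6 dB

Σ 10^(Lᵢ/10) = 2.896e+07.
Combined level = 10 log₁₀(2.896e+07) = 74.6 dB.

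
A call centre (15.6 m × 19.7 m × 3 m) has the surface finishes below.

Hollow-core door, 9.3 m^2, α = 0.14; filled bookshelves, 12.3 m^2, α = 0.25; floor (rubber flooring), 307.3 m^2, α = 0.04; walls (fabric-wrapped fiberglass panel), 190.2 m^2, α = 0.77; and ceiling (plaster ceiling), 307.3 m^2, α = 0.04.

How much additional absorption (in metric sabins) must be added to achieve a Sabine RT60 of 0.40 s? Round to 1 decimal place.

Total absorption A₁ = 9.3×0.14 + 12.3×0.25 + 307.3×0.04 + 190.2×0.77 + 307.3×0.04
  = 1.302 + 3.075 + 12.292 + 146.454 + 12.292 = 175.415 m^2 sabins.
For T = 0.40 s, need A₂ = 0.161·V/T = 0.161·921.96/0.40 = 371.089 sabins.
ΔA = A₂ − A₁ = 371.089 − 175.415 = 195.7 sabins.

195.7 sabins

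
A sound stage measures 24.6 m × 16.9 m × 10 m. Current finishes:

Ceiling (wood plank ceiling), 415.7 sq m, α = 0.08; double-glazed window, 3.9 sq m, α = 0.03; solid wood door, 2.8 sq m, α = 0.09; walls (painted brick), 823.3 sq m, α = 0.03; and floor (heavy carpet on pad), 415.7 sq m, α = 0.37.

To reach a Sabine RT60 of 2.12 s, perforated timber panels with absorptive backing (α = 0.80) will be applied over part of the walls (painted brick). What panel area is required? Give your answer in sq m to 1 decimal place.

A₁ = Σ Sᵢαᵢ = 415.7*0.08 + 3.9*0.03 + 2.8*0.09 + 823.3*0.03 + 415.7*0.37 = 212.133 sabins.
V = 4157.4 m³. Target absorption A₂ = 0.161 × 4157.4 / 2.12 = 315.727 sabins.
ΔA needed = 315.727 − 212.133 = 103.594 sabins.
Each sq m of panel replacing the walls (painted brick) adds (0.80 − 0.03) = 0.77 sabins.
Panel area = 103.594 / 0.77 = 134.5 sq m.

134.5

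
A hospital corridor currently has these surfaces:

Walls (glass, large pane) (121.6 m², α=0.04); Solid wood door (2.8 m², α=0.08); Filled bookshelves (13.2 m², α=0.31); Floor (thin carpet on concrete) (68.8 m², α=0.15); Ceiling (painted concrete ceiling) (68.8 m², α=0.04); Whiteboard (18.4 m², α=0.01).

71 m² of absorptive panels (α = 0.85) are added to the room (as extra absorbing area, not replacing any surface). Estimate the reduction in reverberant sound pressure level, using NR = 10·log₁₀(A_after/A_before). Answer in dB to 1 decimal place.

A_before = Σ Sᵢαᵢ = 121.6·0.04 + 2.8·0.08 + 13.2·0.31 + 68.8·0.15 + 68.8·0.04 + 18.4·0.01 = 22.436 sabins.
Added absorption = 71 × 0.85 = 60.350 sabins.
New total A_after = 82.786 sabins.
Reduction = 10 log₁₀(A_after/A_before) = 10 log₁₀(3.6899) = 5.7 dB.

5.7 dB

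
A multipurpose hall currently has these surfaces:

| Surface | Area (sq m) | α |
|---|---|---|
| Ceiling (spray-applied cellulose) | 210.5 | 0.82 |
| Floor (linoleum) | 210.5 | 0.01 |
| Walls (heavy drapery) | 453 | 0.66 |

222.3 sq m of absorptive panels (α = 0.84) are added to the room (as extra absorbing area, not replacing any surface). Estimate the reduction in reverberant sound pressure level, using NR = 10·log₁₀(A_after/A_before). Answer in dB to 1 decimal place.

Total absorption A_before = 210.5·0.82 + 210.5·0.01 + 453·0.66
  = 172.610 + 2.105 + 298.980 = 473.695 sq m sabins.
Treatment contributes 222.3·0.84 = 186.732 sabins.
A_after = 473.695 + 186.732 = 660.427 sabins.
NR = 10·log₁₀(660.427/473.695) = 1.4 dB.

1.4 dB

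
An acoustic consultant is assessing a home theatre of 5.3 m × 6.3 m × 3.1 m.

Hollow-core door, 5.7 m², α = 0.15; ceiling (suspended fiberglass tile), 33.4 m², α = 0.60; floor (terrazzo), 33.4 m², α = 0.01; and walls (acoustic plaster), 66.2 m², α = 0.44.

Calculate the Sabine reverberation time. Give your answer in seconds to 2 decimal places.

0.33 sec

A = Σ Sᵢαᵢ = 5.7*0.15 + 33.4*0.60 + 33.4*0.01 + 66.2*0.44 = 50.357 sabins.
V = 5.3·6.3·3.1 = 103.509 m³.
T = 0.161 V/A = 0.161·103.509/50.357 = 0.33 s.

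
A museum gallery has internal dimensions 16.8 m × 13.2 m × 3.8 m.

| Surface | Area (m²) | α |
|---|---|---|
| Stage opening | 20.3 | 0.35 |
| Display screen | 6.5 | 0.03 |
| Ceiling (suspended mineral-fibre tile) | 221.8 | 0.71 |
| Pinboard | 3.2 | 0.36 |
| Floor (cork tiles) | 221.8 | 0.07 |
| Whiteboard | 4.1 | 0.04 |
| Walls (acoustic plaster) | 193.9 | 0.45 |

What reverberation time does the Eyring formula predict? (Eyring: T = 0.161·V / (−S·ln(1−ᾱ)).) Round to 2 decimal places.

Total surface area S = 20.3 + 6.5 + 221.8 + 3.2 + 221.8 + 4.1 + 193.9 = 671.6 m².
Absorption A = 20.3·0.35 + 6.5·0.03 + 221.8·0.71 + 3.2·0.36 + 221.8·0.07 + 4.1·0.04 + 193.9·0.45 = 268.875 sabins.
Mean coefficient ᾱ = A/S = 0.4003.
Eyring denominator: −S ln(1−ᾱ) = 343.406.
V = 16.8 × 13.2 × 3.8 = 842.688 m³.
T = 0.161·V/[−S·ln(1−ᾱ)] = 0.161·842.688/343.406 = 0.40 s.

0.40 s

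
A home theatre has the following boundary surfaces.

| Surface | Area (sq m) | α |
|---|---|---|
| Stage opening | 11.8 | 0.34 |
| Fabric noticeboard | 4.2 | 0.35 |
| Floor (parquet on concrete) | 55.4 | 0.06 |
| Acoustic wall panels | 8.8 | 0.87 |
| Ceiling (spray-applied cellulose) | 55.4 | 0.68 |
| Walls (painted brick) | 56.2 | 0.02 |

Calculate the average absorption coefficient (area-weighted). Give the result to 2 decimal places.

0.29

Total surface area S = 191.8 sq m.
A = 11.8*0.34 + 4.2*0.35 + 55.4*0.06 + 8.8*0.87 + 55.4*0.68 + 56.2*0.02 = 55.258 sabins.
ᾱ = A/S = 0.29.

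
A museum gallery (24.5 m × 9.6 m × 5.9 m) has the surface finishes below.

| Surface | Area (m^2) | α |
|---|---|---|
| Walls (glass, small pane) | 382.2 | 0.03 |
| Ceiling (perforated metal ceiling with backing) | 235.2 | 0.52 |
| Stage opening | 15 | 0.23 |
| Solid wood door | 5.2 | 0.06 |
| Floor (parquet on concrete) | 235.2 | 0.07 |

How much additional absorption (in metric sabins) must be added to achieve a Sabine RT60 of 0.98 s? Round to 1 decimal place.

Summing Sᵢαᵢ: 11.466 + 122.304 + 3.450 + 0.312 + 16.464 → A₁ = 153.996 sabins.
V = 1387.68 m³. Required absorption A₂ = 0.161 × 1387.68 / 0.98 = 227.976 sabins.
Additional absorption ΔA = 227.976 − 153.996 = 74.0 sabins.

74.0 sabins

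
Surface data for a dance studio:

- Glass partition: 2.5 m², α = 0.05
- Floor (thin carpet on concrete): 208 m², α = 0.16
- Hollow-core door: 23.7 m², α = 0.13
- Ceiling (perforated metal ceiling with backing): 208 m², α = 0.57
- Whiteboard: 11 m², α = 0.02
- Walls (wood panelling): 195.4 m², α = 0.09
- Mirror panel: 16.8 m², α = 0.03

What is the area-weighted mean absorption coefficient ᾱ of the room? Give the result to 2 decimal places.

Total surface area S = 665.4 m².
Weighted sum Σ Sα = 173.356.
ᾱ = A/S = 0.26.

0.26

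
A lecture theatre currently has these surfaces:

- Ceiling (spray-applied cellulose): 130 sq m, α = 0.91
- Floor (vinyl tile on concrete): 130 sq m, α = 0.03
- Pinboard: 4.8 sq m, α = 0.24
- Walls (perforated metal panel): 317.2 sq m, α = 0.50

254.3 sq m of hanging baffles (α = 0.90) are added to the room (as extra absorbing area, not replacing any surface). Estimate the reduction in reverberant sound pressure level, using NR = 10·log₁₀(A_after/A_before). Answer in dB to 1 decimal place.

A_before = Σ Sᵢαᵢ = 130*0.91 + 130*0.03 + 4.8*0.24 + 317.2*0.50 = 281.952 sabins.
Added absorption = 254.3 × 0.90 = 228.870 sabins.
A_after = 281.952 + 228.870 = 510.822 sabins.
NR = 10·log₁₀(510.822/281.952) = 2.6 dB.

2.6 dB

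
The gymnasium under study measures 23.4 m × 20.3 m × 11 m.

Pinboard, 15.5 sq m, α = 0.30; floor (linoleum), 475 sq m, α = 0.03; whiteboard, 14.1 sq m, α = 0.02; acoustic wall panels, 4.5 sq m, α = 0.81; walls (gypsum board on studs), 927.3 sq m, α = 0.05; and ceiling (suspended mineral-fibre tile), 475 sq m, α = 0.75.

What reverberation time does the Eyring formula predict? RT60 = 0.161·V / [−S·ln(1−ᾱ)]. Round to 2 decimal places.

Total surface area S = 15.5 + 475 + 14.1 + 4.5 + 927.3 + 475 = 1911.4 sq m.
Absorption A = 15.5·0.30 + 475·0.03 + 14.1·0.02 + 4.5·0.81 + 927.3·0.05 + 475·0.75 = 425.442 sabins.
Mean coefficient ᾱ = A/S = 0.2226.
−S·ln(1−ᾱ) = −1911.4 × ln(1 − 0.2226) = 481.291.
V = 23.4 × 20.3 × 11 = 5225.22 m³.
T = 0.161·V/[−S·ln(1−ᾱ)] = 0.161·5225.22/481.291 = 1.75 s.

1.75 seconds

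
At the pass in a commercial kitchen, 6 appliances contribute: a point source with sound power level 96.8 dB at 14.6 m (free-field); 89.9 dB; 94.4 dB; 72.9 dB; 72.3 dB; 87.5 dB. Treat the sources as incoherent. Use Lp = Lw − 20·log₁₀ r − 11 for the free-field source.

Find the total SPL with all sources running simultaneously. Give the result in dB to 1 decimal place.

Source at 14.6 m: Lp = 96.8 − 20·log₁₀(14.6) − 11 = 62.5 dB.
Σ 10^(Lᵢ/10) = 4.332e+09.
Back to dB: 10·log₁₀ Σ = 96.4 dB.

96.4 dB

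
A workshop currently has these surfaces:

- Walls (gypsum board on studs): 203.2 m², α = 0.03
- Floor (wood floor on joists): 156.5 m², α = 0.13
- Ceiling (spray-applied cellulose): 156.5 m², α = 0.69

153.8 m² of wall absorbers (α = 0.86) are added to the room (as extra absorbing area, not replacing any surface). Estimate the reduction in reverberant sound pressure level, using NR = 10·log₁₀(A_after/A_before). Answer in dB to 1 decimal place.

Equivalent absorption area: A_before = 203.2×0.03 + 156.5×0.13 + 156.5×0.69 = 134.426 m².
Treatment contributes 153.8·0.86 = 132.268 sabins.
New total A_after = 266.694 sabins.
NR = 10·log₁₀(266.694/134.426) = 3.0 dB.

3.0 dB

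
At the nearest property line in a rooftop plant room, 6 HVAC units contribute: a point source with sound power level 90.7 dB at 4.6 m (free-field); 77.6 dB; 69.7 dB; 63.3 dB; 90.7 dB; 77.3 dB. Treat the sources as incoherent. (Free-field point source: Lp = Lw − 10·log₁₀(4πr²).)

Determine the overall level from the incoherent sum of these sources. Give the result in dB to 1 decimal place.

Source at 4.6 m: Lp = 90.7 − 10·log₁₀(4π·4.6²) = 90.7 − 10·log₁₀(265.904) = 66.5 dB.
Sum in the linear (power) domain: Σ 10^(Lᵢ/10) = 10^(66.5/10) + 10^(77.6/10) + 10^(69.7/10) + 10^(63.3/10) + 10^(90.7/10) + 10^(77.3/10) = 1.302e+09.
Combined level = 10 log₁₀(1.302e+09) = 91.1 dB.

91.1 dB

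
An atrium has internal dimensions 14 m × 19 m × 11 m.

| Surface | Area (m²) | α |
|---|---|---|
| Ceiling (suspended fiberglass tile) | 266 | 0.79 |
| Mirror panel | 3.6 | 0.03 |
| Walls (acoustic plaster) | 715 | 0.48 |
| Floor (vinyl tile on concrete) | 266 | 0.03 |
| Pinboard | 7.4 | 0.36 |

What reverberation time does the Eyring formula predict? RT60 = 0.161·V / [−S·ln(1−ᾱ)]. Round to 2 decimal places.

0.63 sec

S = Σ Sᵢ = 1258.0 m².
Σ(Sᵢαᵢ) = 266·0.79 + 3.6·0.03 + 715·0.48 + 266·0.03 + 7.4·0.36 = 564.092.
Mean coefficient ᾱ = A/S = 0.4484.
−S·ln(1−ᾱ) = −1258.0 × ln(1 − 0.4484) = 748.425.
V = 14 × 19 × 11 = 2926 m³.
T = 0.161·V/[−S·ln(1−ᾱ)] = 0.161·2926/748.425 = 0.63 s.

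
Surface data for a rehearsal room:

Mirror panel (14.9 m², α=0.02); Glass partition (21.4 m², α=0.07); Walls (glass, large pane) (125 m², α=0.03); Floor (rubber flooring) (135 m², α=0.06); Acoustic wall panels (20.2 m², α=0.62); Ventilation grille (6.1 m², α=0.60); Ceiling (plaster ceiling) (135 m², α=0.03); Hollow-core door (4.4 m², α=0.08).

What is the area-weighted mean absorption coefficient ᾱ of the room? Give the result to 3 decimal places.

S = Σ Sᵢ = 14.9 + 21.4 + 125 + 135 + 20.2 + 6.1 + 135 + 4.4 = 462.0 m².
Σ(Sᵢαᵢ) = 14.9·0.02 + 21.4·0.07 + 125·0.03 + 135·0.06 + 20.2·0.62 + 6.1·0.60 + 135·0.03 + 4.4·0.08 = 34.232.
ᾱ = 34.232 / 462.0 = 0.074.

0.074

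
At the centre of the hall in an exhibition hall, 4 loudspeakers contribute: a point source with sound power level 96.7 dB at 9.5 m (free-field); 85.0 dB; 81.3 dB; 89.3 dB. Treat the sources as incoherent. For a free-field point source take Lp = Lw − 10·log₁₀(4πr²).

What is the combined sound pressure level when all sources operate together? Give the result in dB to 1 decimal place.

91.2 dB

Source at 9.5 m: Lp = 96.7 − 10·log₁₀(4π·9.5²) = 96.7 − 10·log₁₀(1134.115) = 66.2 dB.
Sum in the linear (power) domain: Σ 10^(Lᵢ/10) = 10^(66.2/10) + 10^(85.0/10) + 10^(81.3/10) + 10^(89.3/10) = 1.306e+09.
Combined level = 10 log₁₀(1.306e+09) = 91.2 dB.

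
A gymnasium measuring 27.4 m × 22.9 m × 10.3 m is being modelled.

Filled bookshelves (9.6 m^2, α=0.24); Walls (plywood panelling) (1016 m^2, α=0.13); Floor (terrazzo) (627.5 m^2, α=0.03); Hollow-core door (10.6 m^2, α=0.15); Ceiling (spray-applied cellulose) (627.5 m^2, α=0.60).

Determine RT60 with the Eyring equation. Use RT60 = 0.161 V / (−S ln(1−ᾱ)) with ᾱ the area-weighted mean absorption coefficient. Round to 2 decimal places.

Total surface area S = 9.6 + 1016 + 627.5 + 10.6 + 627.5 = 2291.2 m^2.
Σ(Sᵢαᵢ) = 9.6·0.24 + 1016·0.13 + 627.5·0.03 + 10.6·0.15 + 627.5·0.60 = 531.299.
ᾱ = 531.299 / 2291.2 = 0.2319.
Eyring denominator: −S ln(1−ᾱ) = 604.500.
V = 27.4 × 22.9 × 10.3 = 6462.838 m³.
T = 0.161·V/[−S·ln(1−ᾱ)] = 0.161·6462.838/604.500 = 1.72 s.

1.72 s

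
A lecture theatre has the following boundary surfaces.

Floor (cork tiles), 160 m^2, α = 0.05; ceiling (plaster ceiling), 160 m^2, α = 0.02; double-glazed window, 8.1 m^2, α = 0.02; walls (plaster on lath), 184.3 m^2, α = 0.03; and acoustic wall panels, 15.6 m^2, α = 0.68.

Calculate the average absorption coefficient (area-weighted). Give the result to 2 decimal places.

S = Σ Sᵢ = 160 + 160 + 8.1 + 184.3 + 15.6 = 528.0 m^2.
A = 160×0.05 + 160×0.02 + 8.1×0.02 + 184.3×0.03 + 15.6×0.68 = 27.499 sabins.
ᾱ = A/S = 0.05.

0.05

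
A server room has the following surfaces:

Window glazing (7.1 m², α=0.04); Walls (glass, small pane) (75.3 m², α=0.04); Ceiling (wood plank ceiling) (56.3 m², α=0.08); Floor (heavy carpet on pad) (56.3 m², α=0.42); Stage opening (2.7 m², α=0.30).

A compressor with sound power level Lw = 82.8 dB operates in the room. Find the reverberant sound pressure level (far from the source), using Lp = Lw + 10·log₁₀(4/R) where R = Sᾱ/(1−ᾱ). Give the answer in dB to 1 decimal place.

73.0 dB

A = 32.256 sabins; S = 197.7 m².
ᾱ = 0.1632, so room constant R = A/(1−ᾱ) = 38.547 m².
Lp = 82.8 + 10·log₁₀(4/38.547) = 82.8 + (-9.84) = 73.0 dB.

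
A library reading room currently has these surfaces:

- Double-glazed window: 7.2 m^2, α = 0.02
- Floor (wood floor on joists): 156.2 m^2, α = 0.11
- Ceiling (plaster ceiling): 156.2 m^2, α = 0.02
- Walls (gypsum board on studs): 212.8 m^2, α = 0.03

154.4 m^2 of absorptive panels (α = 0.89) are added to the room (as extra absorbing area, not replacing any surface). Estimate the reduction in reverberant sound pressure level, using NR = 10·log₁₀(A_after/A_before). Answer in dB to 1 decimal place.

A_before = Σ Sᵢαᵢ = 7.2·0.02 + 156.2·0.11 + 156.2·0.02 + 212.8·0.03 = 26.834 sabins.
Treatment contributes 154.4·0.89 = 137.416 sabins.
A_after = 26.834 + 137.416 = 164.250 sabins.
NR = 10·log₁₀(164.250/26.834) = 7.9 dB.

7.9 dB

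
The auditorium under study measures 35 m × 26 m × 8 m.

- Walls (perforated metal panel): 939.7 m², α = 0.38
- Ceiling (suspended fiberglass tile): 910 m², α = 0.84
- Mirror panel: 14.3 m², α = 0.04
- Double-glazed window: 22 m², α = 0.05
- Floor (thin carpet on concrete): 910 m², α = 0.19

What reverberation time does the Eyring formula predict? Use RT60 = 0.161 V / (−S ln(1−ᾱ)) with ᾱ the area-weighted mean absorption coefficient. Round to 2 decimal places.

Total surface area S = 939.7 + 910 + 14.3 + 22 + 910 = 2796.0 m².
Absorption A = 939.7·0.38 + 910·0.84 + 14.3·0.04 + 22·0.05 + 910·0.19 = 1296.058 sabins.
Mean coefficient ᾱ = A/S = 0.4635.
Eyring denominator: −S ln(1−ᾱ) = 1741.038.
V = 35 × 26 × 8 = 7280 m³.
T = 0.161·V/[−S·ln(1−ᾱ)] = 0.161·7280/1741.038 = 0.67 s.

0.67 s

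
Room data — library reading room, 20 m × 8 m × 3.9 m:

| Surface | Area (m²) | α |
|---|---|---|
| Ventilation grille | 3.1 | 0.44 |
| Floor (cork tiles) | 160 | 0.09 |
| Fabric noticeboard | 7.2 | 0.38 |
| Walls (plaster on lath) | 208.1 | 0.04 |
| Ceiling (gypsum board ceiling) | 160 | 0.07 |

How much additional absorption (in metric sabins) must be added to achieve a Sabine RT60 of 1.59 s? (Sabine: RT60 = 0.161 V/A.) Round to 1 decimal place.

Equivalent absorption area: A₁ = 3.1×0.44 + 160×0.09 + 7.2×0.38 + 208.1×0.04 + 160×0.07 = 38.024 m².
Target A₂ = 0.161·624/1.59 = 63.185 sabins (V = 624 m³).
ΔA = A₂ − A₁ = 63.185 − 38.024 = 25.2 sabins.

25.2 sabins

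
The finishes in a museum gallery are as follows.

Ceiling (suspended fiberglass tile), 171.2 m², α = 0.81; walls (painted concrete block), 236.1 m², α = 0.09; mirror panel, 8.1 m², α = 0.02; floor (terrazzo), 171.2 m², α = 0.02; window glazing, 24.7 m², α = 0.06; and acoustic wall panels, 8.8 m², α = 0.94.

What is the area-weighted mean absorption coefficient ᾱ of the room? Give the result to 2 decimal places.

Total surface area S = 620.1 m².
Σ(Sᵢαᵢ) = 171.2*0.81 + 236.1*0.09 + 8.1*0.02 + 171.2*0.02 + 24.7*0.06 + 8.8*0.94 = 173.261.
ᾱ = A/S = 0.28.

0.28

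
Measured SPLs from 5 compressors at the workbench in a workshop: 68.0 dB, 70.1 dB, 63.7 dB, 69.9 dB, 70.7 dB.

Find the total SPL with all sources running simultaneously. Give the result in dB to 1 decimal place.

76.1 dB

Sum in the linear (power) domain: Σ 10^(Lᵢ/10) = 10^(68.0/10) + 10^(70.1/10) + 10^(63.7/10) + 10^(69.9/10) + 10^(70.7/10) = 4.041e+07.
Combined level = 10 log₁₀(4.041e+07) = 76.1 dB.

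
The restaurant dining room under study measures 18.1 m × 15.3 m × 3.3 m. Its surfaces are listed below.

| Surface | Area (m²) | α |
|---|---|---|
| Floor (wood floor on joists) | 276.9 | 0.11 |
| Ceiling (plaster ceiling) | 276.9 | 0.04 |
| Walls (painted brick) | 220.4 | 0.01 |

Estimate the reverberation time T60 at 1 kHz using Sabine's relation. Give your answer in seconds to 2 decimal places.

3.36 s

Equivalent absorption area: A = 276.9*0.11 + 276.9*0.04 + 220.4*0.01 = 43.739 m².
Volume V = 18.1 × 15.3 × 3.3 = 913.869 m³.
RT60 = 0.161 · V / A = 0.161 × 913.869 / 43.739 = 3.36 s.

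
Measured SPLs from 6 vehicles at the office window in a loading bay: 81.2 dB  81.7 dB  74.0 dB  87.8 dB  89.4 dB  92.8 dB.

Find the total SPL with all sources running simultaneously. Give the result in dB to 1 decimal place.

95.7 dB

Converting to relative power and adding: 10^(81.2/10) + 10^(81.7/10) + 10^(74.0/10) + 10^(87.8/10) + 10^(89.4/10) + 10^(92.8/10) = 3.684e+09.
Combined level = 10 log₁₀(3.684e+09) = 95.7 dB.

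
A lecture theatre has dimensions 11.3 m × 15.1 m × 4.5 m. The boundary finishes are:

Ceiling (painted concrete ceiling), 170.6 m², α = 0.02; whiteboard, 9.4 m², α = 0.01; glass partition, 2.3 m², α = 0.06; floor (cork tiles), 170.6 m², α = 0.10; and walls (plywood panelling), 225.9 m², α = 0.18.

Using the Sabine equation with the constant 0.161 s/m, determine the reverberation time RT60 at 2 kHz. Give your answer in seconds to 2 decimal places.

Equivalent absorption area: A = 170.6·0.02 + 9.4·0.01 + 2.3·0.06 + 170.6·0.10 + 225.9·0.18 = 61.366 m².
Volume V = 11.3 × 15.1 × 4.5 = 767.835 m³.
RT60 = 0.161 · V / A = 0.161 × 767.835 / 61.366 = 2.01 s.

2.01 sec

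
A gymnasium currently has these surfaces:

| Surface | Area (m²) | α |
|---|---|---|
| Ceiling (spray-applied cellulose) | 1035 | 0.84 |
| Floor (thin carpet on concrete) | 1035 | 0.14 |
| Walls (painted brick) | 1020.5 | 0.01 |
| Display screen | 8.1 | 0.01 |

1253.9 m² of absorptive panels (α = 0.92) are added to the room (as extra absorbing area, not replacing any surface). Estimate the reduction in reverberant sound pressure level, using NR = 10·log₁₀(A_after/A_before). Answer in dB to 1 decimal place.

3.3 dB

Total absorption A_before = 1035×0.84 + 1035×0.14 + 1020.5×0.01 + 8.1×0.01
  = 869.400 + 144.900 + 10.205 + 0.081 = 1024.586 m² sabins.
Treatment contributes 1253.9·0.92 = 1153.588 sabins.
A_after = 1024.586 + 1153.588 = 2178.174 sabins.
Reduction = 10 log₁₀(A_after/A_before) = 10 log₁₀(2.1259) = 3.3 dB.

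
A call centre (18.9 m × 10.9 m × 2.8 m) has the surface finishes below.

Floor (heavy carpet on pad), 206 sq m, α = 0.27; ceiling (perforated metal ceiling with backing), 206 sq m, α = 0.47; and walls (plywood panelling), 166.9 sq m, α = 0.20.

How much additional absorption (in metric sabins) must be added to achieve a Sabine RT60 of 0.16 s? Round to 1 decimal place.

A₁ = Σ Sᵢαᵢ = 206*0.27 + 206*0.47 + 166.9*0.20 = 185.820 sabins.
For T = 0.16 s, need A₂ = 0.161·V/T = 0.161·576.828/0.16 = 580.433 sabins.
Additional absorption ΔA = 580.433 − 185.820 = 394.6 sabins.

394.6 sabins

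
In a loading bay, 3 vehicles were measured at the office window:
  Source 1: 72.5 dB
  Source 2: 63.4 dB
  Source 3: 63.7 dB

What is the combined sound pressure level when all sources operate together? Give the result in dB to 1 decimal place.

73.5 dB

Sum in the linear (power) domain: Σ 10^(Lᵢ/10) = 10^(72.5/10) + 10^(63.4/10) + 10^(63.7/10) = 2.231e+07.
Back to dB: 10·log₁₀ Σ = 73.5 dB.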